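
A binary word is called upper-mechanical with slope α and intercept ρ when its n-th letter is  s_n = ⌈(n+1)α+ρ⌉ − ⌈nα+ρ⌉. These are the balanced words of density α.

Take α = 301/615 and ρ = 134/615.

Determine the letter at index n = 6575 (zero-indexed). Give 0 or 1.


0

(n+1)α + ρ = (6576·301 + 134) / 615 = 1979510/615
nα + ρ     = (6575·301 + 134) / 615 = 1979209/615
⌈1979510/615⌉ = 3219,  ⌈1979209/615⌉ = 3219
s_{6575} = 3219 − 3219 = 0


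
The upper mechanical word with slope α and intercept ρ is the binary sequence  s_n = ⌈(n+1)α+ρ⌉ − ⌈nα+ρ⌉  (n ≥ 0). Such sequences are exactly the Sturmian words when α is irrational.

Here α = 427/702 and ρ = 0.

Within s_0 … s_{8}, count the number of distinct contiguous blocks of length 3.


4

t_n = ⌈(n·427)/702⌉ for n = 0 … 9:
  n=0…9: ⌈0/702⌉=0 ⌈427/702⌉=1 ⌈854/702⌉=2 ⌈1281/702⌉=2 ⌈1708/702⌉=3 ⌈2135/702⌉=4 ⌈2562/702⌉=4 ⌈2989/702⌉=5 ⌈3416/702⌉=5 ⌈3843/702⌉=6
s_n = t_(n+1) − t_n for n = 0 … 8 gives
prefix = 110110101
slide a length-3 window over [0..2] … [6..8] (7 windows); first occurrence of each distinct factor:
  [  0..  2] 110
  [  1..  3] 101
  [  2..  4] 011
  [  5..  7] 010
  (the other 3 windows repeat one of these)
distinct factors: {010, 011, 101, 110}
count = 4  (Sturmian bound for length 3 is 4)


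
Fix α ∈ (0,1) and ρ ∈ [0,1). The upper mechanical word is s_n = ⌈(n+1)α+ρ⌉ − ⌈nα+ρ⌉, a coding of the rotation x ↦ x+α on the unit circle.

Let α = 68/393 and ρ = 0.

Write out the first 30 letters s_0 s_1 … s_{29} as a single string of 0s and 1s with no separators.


100001000001000001000001000010

n=0: ⌈(1·68)/393⌉ − ⌈(0·68)/393⌉ = ⌈68/393⌉ − ⌈0/393⌉ = 1 − 0 = 1
n=1: ⌈(2·68)/393⌉ − ⌈(1·68)/393⌉ = ⌈136/393⌉ − ⌈68/393⌉ = 1 − 1 = 0
n=2: ⌈(3·68)/393⌉ − ⌈(2·68)/393⌉ = ⌈204/393⌉ − ⌈136/393⌉ = 1 − 1 = 0
n=3: ⌈(4·68)/393⌉ − ⌈(3·68)/393⌉ = ⌈272/393⌉ − ⌈204/393⌉ = 1 − 1 = 0
n=4: ⌈(5·68)/393⌉ − ⌈(4·68)/393⌉ = ⌈340/393⌉ − ⌈272/393⌉ = 1 − 1 = 0
n=5: ⌈(6·68)/393⌉ − ⌈(5·68)/393⌉ = ⌈408/393⌉ − ⌈340/393⌉ = 2 − 1 = 1
n=6: ⌈(7·68)/393⌉ − ⌈(6·68)/393⌉ = ⌈476/393⌉ − ⌈408/393⌉ = 2 − 2 = 0
n=7: ⌈(8·68)/393⌉ − ⌈(7·68)/393⌉ = ⌈544/393⌉ − ⌈476/393⌉ = 2 − 2 = 0
n=8: ⌈(9·68)/393⌉ − ⌈(8·68)/393⌉ = ⌈612/393⌉ − ⌈544/393⌉ = 2 − 2 = 0
n=9: ⌈(10·68)/393⌉ − ⌈(9·68)/393⌉ = ⌈680/393⌉ − ⌈612/393⌉ = 2 − 2 = 0
n=10: ⌈(11·68)/393⌉ − ⌈(10·68)/393⌉ = ⌈748/393⌉ − ⌈680/393⌉ = 2 − 2 = 0
n=11: ⌈(12·68)/393⌉ − ⌈(11·68)/393⌉ = ⌈816/393⌉ − ⌈748/393⌉ = 3 − 2 = 1
n=12: ⌈(13·68)/393⌉ − ⌈(12·68)/393⌉ = ⌈884/393⌉ − ⌈816/393⌉ = 3 − 3 = 0
n=13: ⌈(14·68)/393⌉ − ⌈(13·68)/393⌉ = ⌈952/393⌉ − ⌈884/393⌉ = 3 − 3 = 0
n=14: ⌈(15·68)/393⌉ − ⌈(14·68)/393⌉ = ⌈1020/393⌉ − ⌈952/393⌉ = 3 − 3 = 0
n=15: ⌈(16·68)/393⌉ − ⌈(15·68)/393⌉ = ⌈1088/393⌉ − ⌈1020/393⌉ = 3 − 3 = 0
n=16: ⌈(17·68)/393⌉ − ⌈(16·68)/393⌉ = ⌈1156/393⌉ − ⌈1088/393⌉ = 3 − 3 = 0
n=17: ⌈(18·68)/393⌉ − ⌈(17·68)/393⌉ = ⌈1224/393⌉ − ⌈1156/393⌉ = 4 − 3 = 1
n=18: ⌈(19·68)/393⌉ − ⌈(18·68)/393⌉ = ⌈1292/393⌉ − ⌈1224/393⌉ = 4 − 4 = 0
n=19: ⌈(20·68)/393⌉ − ⌈(19·68)/393⌉ = ⌈1360/393⌉ − ⌈1292/393⌉ = 4 − 4 = 0
n=20: ⌈(21·68)/393⌉ − ⌈(20·68)/393⌉ = ⌈1428/393⌉ − ⌈1360/393⌉ = 4 − 4 = 0
n=21: ⌈(22·68)/393⌉ − ⌈(21·68)/393⌉ = ⌈1496/393⌉ − ⌈1428/393⌉ = 4 − 4 = 0
n=22: ⌈(23·68)/393⌉ − ⌈(22·68)/393⌉ = ⌈1564/393⌉ − ⌈1496/393⌉ = 4 − 4 = 0
n=23: ⌈(24·68)/393⌉ − ⌈(23·68)/393⌉ = ⌈1632/393⌉ − ⌈1564/393⌉ = 5 − 4 = 1
n=24: ⌈(25·68)/393⌉ − ⌈(24·68)/393⌉ = ⌈1700/393⌉ − ⌈1632/393⌉ = 5 − 5 = 0
n=25: ⌈(26·68)/393⌉ − ⌈(25·68)/393⌉ = ⌈1768/393⌉ − ⌈1700/393⌉ = 5 − 5 = 0
n=26: ⌈(27·68)/393⌉ − ⌈(26·68)/393⌉ = ⌈1836/393⌉ − ⌈1768/393⌉ = 5 − 5 = 0
n=27: ⌈(28·68)/393⌉ − ⌈(27·68)/393⌉ = ⌈1904/393⌉ − ⌈1836/393⌉ = 5 − 5 = 0
n=28: ⌈(29·68)/393⌉ − ⌈(28·68)/393⌉ = ⌈1972/393⌉ − ⌈1904/393⌉ = 6 − 5 = 1
n=29: ⌈(30·68)/393⌉ − ⌈(29·68)/393⌉ = ⌈2040/393⌉ − ⌈1972/393⌉ = 6 − 6 = 0


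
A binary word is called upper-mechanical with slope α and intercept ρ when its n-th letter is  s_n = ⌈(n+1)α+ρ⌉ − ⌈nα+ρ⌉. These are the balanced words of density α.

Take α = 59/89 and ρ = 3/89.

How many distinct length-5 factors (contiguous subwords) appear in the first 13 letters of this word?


t_n = ⌈(n·59+3)/89⌉ for n = 0 … 13:
  n=0…9: ⌈3/89⌉=1 ⌈62/89⌉=1 ⌈121/89⌉=2 ⌈180/89⌉=3 ⌈239/89⌉=3 ⌈298/89⌉=4 ⌈357/89⌉=5 ⌈416/89⌉=5 ⌈475/89⌉=6 ⌈534/89⌉=6
  n=10…13: ⌈593/89⌉=7 ⌈652/89⌉=8 ⌈711/89⌉=8 ⌈770/89⌉=9
s_n = t_(n+1) − t_n for n = 0 … 12 gives
prefix = 0110110101101
slide a length-5 window over [0..4] … [8..12] (9 windows); first occurrence of each distinct factor:
  [  0..  4] 01101
  [  1..  5] 11011
  [  2..  6] 10110
  [  4..  8] 11010
  [  5..  9] 10101
  [  6.. 10] 01011
  (the other 3 windows repeat one of these)
distinct factors: {01011, 01101, 10101, 10110, 11010, 11011}
count = 6  (Sturmian bound for length 5 is 6)

6


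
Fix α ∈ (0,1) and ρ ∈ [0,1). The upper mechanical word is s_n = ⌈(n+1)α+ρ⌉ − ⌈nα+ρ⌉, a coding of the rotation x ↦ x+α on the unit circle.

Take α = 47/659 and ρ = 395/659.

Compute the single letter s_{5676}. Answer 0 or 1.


0

(n+1)α + ρ = (5677·47 + 395) / 659 = 267214/659
nα + ρ     = (5676·47 + 395) / 659 = 267167/659
⌈267214/659⌉ = 406,  ⌈267167/659⌉ = 406
s_{5676} = 406 − 406 = 0


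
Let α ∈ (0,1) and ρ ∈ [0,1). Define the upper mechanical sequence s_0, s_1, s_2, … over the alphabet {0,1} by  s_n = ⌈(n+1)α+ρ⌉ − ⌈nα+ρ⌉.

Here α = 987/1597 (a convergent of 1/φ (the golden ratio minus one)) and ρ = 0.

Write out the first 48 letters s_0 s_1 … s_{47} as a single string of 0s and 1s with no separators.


n=0: ⌈(1·987)/1597⌉ − ⌈(0·987)/1597⌉ = ⌈987/1597⌉ − ⌈0/1597⌉ = 1 − 0 = 1
n=1: ⌈(2·987)/1597⌉ − ⌈(1·987)/1597⌉ = ⌈1974/1597⌉ − ⌈987/1597⌉ = 2 − 1 = 1
n=2: ⌈(3·987)/1597⌉ − ⌈(2·987)/1597⌉ = ⌈2961/1597⌉ − ⌈1974/1597⌉ = 2 − 2 = 0
n=3: ⌈(4·987)/1597⌉ − ⌈(3·987)/1597⌉ = ⌈3948/1597⌉ − ⌈2961/1597⌉ = 3 − 2 = 1
n=4: ⌈(5·987)/1597⌉ − ⌈(4·987)/1597⌉ = ⌈4935/1597⌉ − ⌈3948/1597⌉ = 4 − 3 = 1
n=5: ⌈(6·987)/1597⌉ − ⌈(5·987)/1597⌉ = ⌈5922/1597⌉ − ⌈4935/1597⌉ = 4 − 4 = 0
n=6: ⌈(7·987)/1597⌉ − ⌈(6·987)/1597⌉ = ⌈6909/1597⌉ − ⌈5922/1597⌉ = 5 − 4 = 1
n=7: ⌈(8·987)/1597⌉ − ⌈(7·987)/1597⌉ = ⌈7896/1597⌉ − ⌈6909/1597⌉ = 5 − 5 = 0
n=8: ⌈(9·987)/1597⌉ − ⌈(8·987)/1597⌉ = ⌈8883/1597⌉ − ⌈7896/1597⌉ = 6 − 5 = 1
n=9: ⌈(10·987)/1597⌉ − ⌈(9·987)/1597⌉ = ⌈9870/1597⌉ − ⌈8883/1597⌉ = 7 − 6 = 1
n=10: ⌈(11·987)/1597⌉ − ⌈(10·987)/1597⌉ = ⌈10857/1597⌉ − ⌈9870/1597⌉ = 7 − 7 = 0
n=11: ⌈(12·987)/1597⌉ − ⌈(11·987)/1597⌉ = ⌈11844/1597⌉ − ⌈10857/1597⌉ = 8 − 7 = 1
n=12: ⌈(13·987)/1597⌉ − ⌈(12·987)/1597⌉ = ⌈12831/1597⌉ − ⌈11844/1597⌉ = 9 − 8 = 1
n=13: ⌈(14·987)/1597⌉ − ⌈(13·987)/1597⌉ = ⌈13818/1597⌉ − ⌈12831/1597⌉ = 9 − 9 = 0
n=14: ⌈(15·987)/1597⌉ − ⌈(14·987)/1597⌉ = ⌈14805/1597⌉ − ⌈13818/1597⌉ = 10 − 9 = 1
n=15: ⌈(16·987)/1597⌉ − ⌈(15·987)/1597⌉ = ⌈15792/1597⌉ − ⌈14805/1597⌉ = 10 − 10 = 0
n=16: ⌈(17·987)/1597⌉ − ⌈(16·987)/1597⌉ = ⌈16779/1597⌉ − ⌈15792/1597⌉ = 11 − 10 = 1
n=17: ⌈(18·987)/1597⌉ − ⌈(17·987)/1597⌉ = ⌈17766/1597⌉ − ⌈16779/1597⌉ = 12 − 11 = 1
n=18: ⌈(19·987)/1597⌉ − ⌈(18·987)/1597⌉ = ⌈18753/1597⌉ − ⌈17766/1597⌉ = 12 − 12 = 0
n=19: ⌈(20·987)/1597⌉ − ⌈(19·987)/1597⌉ = ⌈19740/1597⌉ − ⌈18753/1597⌉ = 13 − 12 = 1
n=20: ⌈(21·987)/1597⌉ − ⌈(20·987)/1597⌉ = ⌈20727/1597⌉ − ⌈19740/1597⌉ = 13 − 13 = 0
n=21: ⌈(22·987)/1597⌉ − ⌈(21·987)/1597⌉ = ⌈21714/1597⌉ − ⌈20727/1597⌉ = 14 − 13 = 1
n=22: ⌈(23·987)/1597⌉ − ⌈(22·987)/1597⌉ = ⌈22701/1597⌉ − ⌈21714/1597⌉ = 15 − 14 = 1
n=23: ⌈(24·987)/1597⌉ − ⌈(23·987)/1597⌉ = ⌈23688/1597⌉ − ⌈22701/1597⌉ = 15 − 15 = 0
n=24: ⌈(25·987)/1597⌉ − ⌈(24·987)/1597⌉ = ⌈24675/1597⌉ − ⌈23688/1597⌉ = 16 − 15 = 1
n=25: ⌈(26·987)/1597⌉ − ⌈(25·987)/1597⌉ = ⌈25662/1597⌉ − ⌈24675/1597⌉ = 17 − 16 = 1
n=26: ⌈(27·987)/1597⌉ − ⌈(26·987)/1597⌉ = ⌈26649/1597⌉ − ⌈25662/1597⌉ = 17 − 17 = 0
n=27: ⌈(28·987)/1597⌉ − ⌈(27·987)/1597⌉ = ⌈27636/1597⌉ − ⌈26649/1597⌉ = 18 − 17 = 1
n=28: ⌈(29·987)/1597⌉ − ⌈(28·987)/1597⌉ = ⌈28623/1597⌉ − ⌈27636/1597⌉ = 18 − 18 = 0
n=29: ⌈(30·987)/1597⌉ − ⌈(29·987)/1597⌉ = ⌈29610/1597⌉ − ⌈28623/1597⌉ = 19 − 18 = 1
n=30: ⌈(31·987)/1597⌉ − ⌈(30·987)/1597⌉ = ⌈30597/1597⌉ − ⌈29610/1597⌉ = 20 − 19 = 1
n=31: ⌈(32·987)/1597⌉ − ⌈(31·987)/1597⌉ = ⌈31584/1597⌉ − ⌈30597/1597⌉ = 20 − 20 = 0
n=32: ⌈(33·987)/1597⌉ − ⌈(32·987)/1597⌉ = ⌈32571/1597⌉ − ⌈31584/1597⌉ = 21 − 20 = 1
n=33: ⌈(34·987)/1597⌉ − ⌈(33·987)/1597⌉ = ⌈33558/1597⌉ − ⌈32571/1597⌉ = 22 − 21 = 1
n=34: ⌈(35·987)/1597⌉ − ⌈(34·987)/1597⌉ = ⌈34545/1597⌉ − ⌈33558/1597⌉ = 22 − 22 = 0
n=35: ⌈(36·987)/1597⌉ − ⌈(35·987)/1597⌉ = ⌈35532/1597⌉ − ⌈34545/1597⌉ = 23 − 22 = 1
n=36: ⌈(37·987)/1597⌉ − ⌈(36·987)/1597⌉ = ⌈36519/1597⌉ − ⌈35532/1597⌉ = 23 − 23 = 0
n=37: ⌈(38·987)/1597⌉ − ⌈(37·987)/1597⌉ = ⌈37506/1597⌉ − ⌈36519/1597⌉ = 24 − 23 = 1
n=38: ⌈(39·987)/1597⌉ − ⌈(38·987)/1597⌉ = ⌈38493/1597⌉ − ⌈37506/1597⌉ = 25 − 24 = 1
n=39: ⌈(40·987)/1597⌉ − ⌈(39·987)/1597⌉ = ⌈39480/1597⌉ − ⌈38493/1597⌉ = 25 − 25 = 0
n=40: ⌈(41·987)/1597⌉ − ⌈(40·987)/1597⌉ = ⌈40467/1597⌉ − ⌈39480/1597⌉ = 26 − 25 = 1
n=41: ⌈(42·987)/1597⌉ − ⌈(41·987)/1597⌉ = ⌈41454/1597⌉ − ⌈40467/1597⌉ = 26 − 26 = 0
n=42: ⌈(43·987)/1597⌉ − ⌈(42·987)/1597⌉ = ⌈42441/1597⌉ − ⌈41454/1597⌉ = 27 − 26 = 1
n=43: ⌈(44·987)/1597⌉ − ⌈(43·987)/1597⌉ = ⌈43428/1597⌉ − ⌈42441/1597⌉ = 28 − 27 = 1
n=44: ⌈(45·987)/1597⌉ − ⌈(44·987)/1597⌉ = ⌈44415/1597⌉ − ⌈43428/1597⌉ = 28 − 28 = 0
n=45: ⌈(46·987)/1597⌉ − ⌈(45·987)/1597⌉ = ⌈45402/1597⌉ − ⌈44415/1597⌉ = 29 − 28 = 1
n=46: ⌈(47·987)/1597⌉ − ⌈(46·987)/1597⌉ = ⌈46389/1597⌉ − ⌈45402/1597⌉ = 30 − 29 = 1
n=47: ⌈(48·987)/1597⌉ − ⌈(47·987)/1597⌉ = ⌈47376/1597⌉ − ⌈46389/1597⌉ = 30 − 30 = 0

110110101101101011010110110101101101011010110110


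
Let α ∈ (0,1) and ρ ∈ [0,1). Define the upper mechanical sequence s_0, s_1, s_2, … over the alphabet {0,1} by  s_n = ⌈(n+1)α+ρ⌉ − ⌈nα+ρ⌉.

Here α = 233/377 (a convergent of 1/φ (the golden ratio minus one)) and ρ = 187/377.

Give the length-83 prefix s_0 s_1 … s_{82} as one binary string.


n=0: ⌈(1·233+187)/377⌉ − ⌈(0·233+187)/377⌉ = ⌈420/377⌉ − ⌈187/377⌉ = 2 − 1 = 1
n=1: ⌈(2·233+187)/377⌉ − ⌈(1·233+187)/377⌉ = ⌈653/377⌉ − ⌈420/377⌉ = 2 − 2 = 0
n=2: ⌈(3·233+187)/377⌉ − ⌈(2·233+187)/377⌉ = ⌈886/377⌉ − ⌈653/377⌉ = 3 − 2 = 1
n=3: ⌈(4·233+187)/377⌉ − ⌈(3·233+187)/377⌉ = ⌈1119/377⌉ − ⌈886/377⌉ = 3 − 3 = 0
n=4: ⌈(5·233+187)/377⌉ − ⌈(4·233+187)/377⌉ = ⌈1352/377⌉ − ⌈1119/377⌉ = 4 − 3 = 1
n=5: ⌈(6·233+187)/377⌉ − ⌈(5·233+187)/377⌉ = ⌈1585/377⌉ − ⌈1352/377⌉ = 5 − 4 = 1
n=6: ⌈(7·233+187)/377⌉ − ⌈(6·233+187)/377⌉ = ⌈1818/377⌉ − ⌈1585/377⌉ = 5 − 5 = 0
n=7: ⌈(8·233+187)/377⌉ − ⌈(7·233+187)/377⌉ = ⌈2051/377⌉ − ⌈1818/377⌉ = 6 − 5 = 1
n=8: ⌈(9·233+187)/377⌉ − ⌈(8·233+187)/377⌉ = ⌈2284/377⌉ − ⌈2051/377⌉ = 7 − 6 = 1
n=9: ⌈(10·233+187)/377⌉ − ⌈(9·233+187)/377⌉ = ⌈2517/377⌉ − ⌈2284/377⌉ = 7 − 7 = 0
n=10: ⌈(11·233+187)/377⌉ − ⌈(10·233+187)/377⌉ = ⌈2750/377⌉ − ⌈2517/377⌉ = 8 − 7 = 1
n=11: ⌈(12·233+187)/377⌉ − ⌈(11·233+187)/377⌉ = ⌈2983/377⌉ − ⌈2750/377⌉ = 8 − 8 = 0
n=12: ⌈(13·233+187)/377⌉ − ⌈(12·233+187)/377⌉ = ⌈3216/377⌉ − ⌈2983/377⌉ = 9 − 8 = 1
n=13: ⌈(14·233+187)/377⌉ − ⌈(13·233+187)/377⌉ = ⌈3449/377⌉ − ⌈3216/377⌉ = 10 − 9 = 1
n=14: ⌈(15·233+187)/377⌉ − ⌈(14·233+187)/377⌉ = ⌈3682/377⌉ − ⌈3449/377⌉ = 10 − 10 = 0
n=15: ⌈(16·233+187)/377⌉ − ⌈(15·233+187)/377⌉ = ⌈3915/377⌉ − ⌈3682/377⌉ = 11 − 10 = 1
n=16: ⌈(17·233+187)/377⌉ − ⌈(16·233+187)/377⌉ = ⌈4148/377⌉ − ⌈3915/377⌉ = 12 − 11 = 1
n=17: ⌈(18·233+187)/377⌉ − ⌈(17·233+187)/377⌉ = ⌈4381/377⌉ − ⌈4148/377⌉ = 12 − 12 = 0
n=18: ⌈(19·233+187)/377⌉ − ⌈(18·233+187)/377⌉ = ⌈4614/377⌉ − ⌈4381/377⌉ = 13 − 12 = 1
n=19: ⌈(20·233+187)/377⌉ − ⌈(19·233+187)/377⌉ = ⌈4847/377⌉ − ⌈4614/377⌉ = 13 − 13 = 0
n=20: ⌈(21·233+187)/377⌉ − ⌈(20·233+187)/377⌉ = ⌈5080/377⌉ − ⌈4847/377⌉ = 14 − 13 = 1
n=21: ⌈(22·233+187)/377⌉ − ⌈(21·233+187)/377⌉ = ⌈5313/377⌉ − ⌈5080/377⌉ = 15 − 14 = 1
n=22: ⌈(23·233+187)/377⌉ − ⌈(22·233+187)/377⌉ = ⌈5546/377⌉ − ⌈5313/377⌉ = 15 − 15 = 0
n=23: ⌈(24·233+187)/377⌉ − ⌈(23·233+187)/377⌉ = ⌈5779/377⌉ − ⌈5546/377⌉ = 16 − 15 = 1
n=24: ⌈(25·233+187)/377⌉ − ⌈(24·233+187)/377⌉ = ⌈6012/377⌉ − ⌈5779/377⌉ = 16 − 16 = 0
n=25: ⌈(26·233+187)/377⌉ − ⌈(25·233+187)/377⌉ = ⌈6245/377⌉ − ⌈6012/377⌉ = 17 − 16 = 1
n=26: ⌈(27·233+187)/377⌉ − ⌈(26·233+187)/377⌉ = ⌈6478/377⌉ − ⌈6245/377⌉ = 18 − 17 = 1
n=27: ⌈(28·233+187)/377⌉ − ⌈(27·233+187)/377⌉ = ⌈6711/377⌉ − ⌈6478/377⌉ = 18 − 18 = 0
n=28: ⌈(29·233+187)/377⌉ − ⌈(28·233+187)/377⌉ = ⌈6944/377⌉ − ⌈6711/377⌉ = 19 − 18 = 1
n=29: ⌈(30·233+187)/377⌉ − ⌈(29·233+187)/377⌉ = ⌈7177/377⌉ − ⌈6944/377⌉ = 20 − 19 = 1
n=30: ⌈(31·233+187)/377⌉ − ⌈(30·233+187)/377⌉ = ⌈7410/377⌉ − ⌈7177/377⌉ = 20 − 20 = 0
n=31: ⌈(32·233+187)/377⌉ − ⌈(31·233+187)/377⌉ = ⌈7643/377⌉ − ⌈7410/377⌉ = 21 − 20 = 1
n=32: ⌈(33·233+187)/377⌉ − ⌈(32·233+187)/377⌉ = ⌈7876/377⌉ − ⌈7643/377⌉ = 21 − 21 = 0
n=33: ⌈(34·233+187)/377⌉ − ⌈(33·233+187)/377⌉ = ⌈8109/377⌉ − ⌈7876/377⌉ = 22 − 21 = 1
n=34: ⌈(35·233+187)/377⌉ − ⌈(34·233+187)/377⌉ = ⌈8342/377⌉ − ⌈8109/377⌉ = 23 − 22 = 1
n=35: ⌈(36·233+187)/377⌉ − ⌈(35·233+187)/377⌉ = ⌈8575/377⌉ − ⌈8342/377⌉ = 23 − 23 = 0
n=36: ⌈(37·233+187)/377⌉ − ⌈(36·233+187)/377⌉ = ⌈8808/377⌉ − ⌈8575/377⌉ = 24 − 23 = 1
n=37: ⌈(38·233+187)/377⌉ − ⌈(37·233+187)/377⌉ = ⌈9041/377⌉ − ⌈8808/377⌉ = 24 − 24 = 0
n=38: ⌈(39·233+187)/377⌉ − ⌈(38·233+187)/377⌉ = ⌈9274/377⌉ − ⌈9041/377⌉ = 25 − 24 = 1
n=39: ⌈(40·233+187)/377⌉ − ⌈(39·233+187)/377⌉ = ⌈9507/377⌉ − ⌈9274/377⌉ = 26 − 25 = 1
n=40: ⌈(41·233+187)/377⌉ − ⌈(40·233+187)/377⌉ = ⌈9740/377⌉ − ⌈9507/377⌉ = 26 − 26 = 0
n=41: ⌈(42·233+187)/377⌉ − ⌈(41·233+187)/377⌉ = ⌈9973/377⌉ − ⌈9740/377⌉ = 27 − 26 = 1
n=42: ⌈(43·233+187)/377⌉ − ⌈(42·233+187)/377⌉ = ⌈10206/377⌉ − ⌈9973/377⌉ = 28 − 27 = 1
n=43: ⌈(44·233+187)/377⌉ − ⌈(43·233+187)/377⌉ = ⌈10439/377⌉ − ⌈10206/377⌉ = 28 − 28 = 0
n=44: ⌈(45·233+187)/377⌉ − ⌈(44·233+187)/377⌉ = ⌈10672/377⌉ − ⌈10439/377⌉ = 29 − 28 = 1
n=45: ⌈(46·233+187)/377⌉ − ⌈(45·233+187)/377⌉ = ⌈10905/377⌉ − ⌈10672/377⌉ = 29 − 29 = 0
n=46: ⌈(47·233+187)/377⌉ − ⌈(46·233+187)/377⌉ = ⌈11138/377⌉ − ⌈10905/377⌉ = 30 − 29 = 1
n=47: ⌈(48·233+187)/377⌉ − ⌈(47·233+187)/377⌉ = ⌈11371/377⌉ − ⌈11138/377⌉ = 31 − 30 = 1
n=48: ⌈(49·233+187)/377⌉ − ⌈(48·233+187)/377⌉ = ⌈11604/377⌉ − ⌈11371/377⌉ = 31 − 31 = 0
n=49: ⌈(50·233+187)/377⌉ − ⌈(49·233+187)/377⌉ = ⌈11837/377⌉ − ⌈11604/377⌉ = 32 − 31 = 1
n=50: ⌈(51·233+187)/377⌉ − ⌈(50·233+187)/377⌉ = ⌈12070/377⌉ − ⌈11837/377⌉ = 33 − 32 = 1
n=51: ⌈(52·233+187)/377⌉ − ⌈(51·233+187)/377⌉ = ⌈12303/377⌉ − ⌈12070/377⌉ = 33 − 33 = 0
n=52: ⌈(53·233+187)/377⌉ − ⌈(52·233+187)/377⌉ = ⌈12536/377⌉ − ⌈12303/377⌉ = 34 − 33 = 1
n=53: ⌈(54·233+187)/377⌉ − ⌈(53·233+187)/377⌉ = ⌈12769/377⌉ − ⌈12536/377⌉ = 34 − 34 = 0
n=54: ⌈(55·233+187)/377⌉ − ⌈(54·233+187)/377⌉ = ⌈13002/377⌉ − ⌈12769/377⌉ = 35 − 34 = 1
n=55: ⌈(56·233+187)/377⌉ − ⌈(55·233+187)/377⌉ = ⌈13235/377⌉ − ⌈13002/377⌉ = 36 − 35 = 1
n=56: ⌈(57·233+187)/377⌉ − ⌈(56·233+187)/377⌉ = ⌈13468/377⌉ − ⌈13235/377⌉ = 36 − 36 = 0
n=57: ⌈(58·233+187)/377⌉ − ⌈(57·233+187)/377⌉ = ⌈13701/377⌉ − ⌈13468/377⌉ = 37 − 36 = 1
n=58: ⌈(59·233+187)/377⌉ − ⌈(58·233+187)/377⌉ = ⌈13934/377⌉ − ⌈13701/377⌉ = 37 − 37 = 0
n=59: ⌈(60·233+187)/377⌉ − ⌈(59·233+187)/377⌉ = ⌈14167/377⌉ − ⌈13934/377⌉ = 38 − 37 = 1
n=60: ⌈(61·233+187)/377⌉ − ⌈(60·233+187)/377⌉ = ⌈14400/377⌉ − ⌈14167/377⌉ = 39 − 38 = 1
n=61: ⌈(62·233+187)/377⌉ − ⌈(61·233+187)/377⌉ = ⌈14633/377⌉ − ⌈14400/377⌉ = 39 − 39 = 0
n=62: ⌈(63·233+187)/377⌉ − ⌈(62·233+187)/377⌉ = ⌈14866/377⌉ − ⌈14633/377⌉ = 40 − 39 = 1
n=63: ⌈(64·233+187)/377⌉ − ⌈(63·233+187)/377⌉ = ⌈15099/377⌉ − ⌈14866/377⌉ = 41 − 40 = 1
n=64: ⌈(65·233+187)/377⌉ − ⌈(64·233+187)/377⌉ = ⌈15332/377⌉ − ⌈15099/377⌉ = 41 − 41 = 0
n=65: ⌈(66·233+187)/377⌉ − ⌈(65·233+187)/377⌉ = ⌈15565/377⌉ − ⌈15332/377⌉ = 42 − 41 = 1
n=66: ⌈(67·233+187)/377⌉ − ⌈(66·233+187)/377⌉ = ⌈15798/377⌉ − ⌈15565/377⌉ = 42 − 42 = 0
n=67: ⌈(68·233+187)/377⌉ − ⌈(67·233+187)/377⌉ = ⌈16031/377⌉ − ⌈15798/377⌉ = 43 − 42 = 1
n=68: ⌈(69·233+187)/377⌉ − ⌈(68·233+187)/377⌉ = ⌈16264/377⌉ − ⌈16031/377⌉ = 44 − 43 = 1
n=69: ⌈(70·233+187)/377⌉ − ⌈(69·233+187)/377⌉ = ⌈16497/377⌉ − ⌈16264/377⌉ = 44 − 44 = 0
n=70: ⌈(71·233+187)/377⌉ − ⌈(70·233+187)/377⌉ = ⌈16730/377⌉ − ⌈16497/377⌉ = 45 − 44 = 1
n=71: ⌈(72·233+187)/377⌉ − ⌈(71·233+187)/377⌉ = ⌈16963/377⌉ − ⌈16730/377⌉ = 45 − 45 = 0
n=72: ⌈(73·233+187)/377⌉ − ⌈(72·233+187)/377⌉ = ⌈17196/377⌉ − ⌈16963/377⌉ = 46 − 45 = 1
n=73: ⌈(74·233+187)/377⌉ − ⌈(73·233+187)/377⌉ = ⌈17429/377⌉ − ⌈17196/377⌉ = 47 − 46 = 1
n=74: ⌈(75·233+187)/377⌉ − ⌈(74·233+187)/377⌉ = ⌈17662/377⌉ − ⌈17429/377⌉ = 47 − 47 = 0
n=75: ⌈(76·233+187)/377⌉ − ⌈(75·233+187)/377⌉ = ⌈17895/377⌉ − ⌈17662/377⌉ = 48 − 47 = 1
n=76: ⌈(77·233+187)/377⌉ − ⌈(76·233+187)/377⌉ = ⌈18128/377⌉ − ⌈17895/377⌉ = 49 − 48 = 1
n=77: ⌈(78·233+187)/377⌉ − ⌈(77·233+187)/377⌉ = ⌈18361/377⌉ − ⌈18128/377⌉ = 49 − 49 = 0
n=78: ⌈(79·233+187)/377⌉ − ⌈(78·233+187)/377⌉ = ⌈18594/377⌉ − ⌈18361/377⌉ = 50 − 49 = 1
n=79: ⌈(80·233+187)/377⌉ − ⌈(79·233+187)/377⌉ = ⌈18827/377⌉ − ⌈18594/377⌉ = 50 − 50 = 0
n=80: ⌈(81·233+187)/377⌉ − ⌈(80·233+187)/377⌉ = ⌈19060/377⌉ − ⌈18827/377⌉ = 51 − 50 = 1
n=81: ⌈(82·233+187)/377⌉ − ⌈(81·233+187)/377⌉ = ⌈19293/377⌉ − ⌈19060/377⌉ = 52 − 51 = 1
n=82: ⌈(83·233+187)/377⌉ − ⌈(82·233+187)/377⌉ = ⌈19526/377⌉ − ⌈19293/377⌉ = 52 − 52 = 0

10101101101011011010110101101101011010110110101101101011010110110101101011011010110


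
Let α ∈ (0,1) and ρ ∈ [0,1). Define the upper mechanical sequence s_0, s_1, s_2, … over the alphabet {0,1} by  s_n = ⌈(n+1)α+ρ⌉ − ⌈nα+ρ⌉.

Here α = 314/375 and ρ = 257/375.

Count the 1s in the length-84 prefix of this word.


#1s = Σ_{n=0}^{83} s_n = Σ_{n=0}^{83} (⌈(n+1)α+ρ⌉ − ⌈nα+ρ⌉)
the sum telescopes: every ⌈nα+ρ⌉ with 0 < n < 84 appears once with + and once with −, leaving ⌈84α+ρ⌉ − ⌈0·α+ρ⌉
84α + ρ = (84·314 + 257) / 375 = 26633/375
ρ = 257/375
⌈26633/375⌉ = 72,  ⌈257/375⌉ = 1
#1s = 72 − 1 = 71

71


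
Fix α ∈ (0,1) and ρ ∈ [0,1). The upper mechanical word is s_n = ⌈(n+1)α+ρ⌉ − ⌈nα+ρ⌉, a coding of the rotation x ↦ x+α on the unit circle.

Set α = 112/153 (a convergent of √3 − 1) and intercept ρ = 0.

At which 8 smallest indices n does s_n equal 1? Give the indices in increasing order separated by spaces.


n=0: ⌈112/153⌉−⌈0/153⌉ = 1−0 = 1  ← one
n=1: ⌈224/153⌉−⌈112/153⌉ = 2−1 = 1  ← one
n=2: ⌈336/153⌉−⌈224/153⌉ = 3−2 = 1  ← one
n=3: ⌈448/153⌉−⌈336/153⌉ = 3−3 = 0
n=4: ⌈560/153⌉−⌈448/153⌉ = 4−3 = 1  ← one
n=5: ⌈672/153⌉−⌈560/153⌉ = 5−4 = 1  ← one
n=6: ⌈784/153⌉−⌈672/153⌉ = 6−5 = 1  ← one
n=7: ⌈896/153⌉−⌈784/153⌉ = 6−6 = 0
n=8: ⌈1008/153⌉−⌈896/153⌉ = 7−6 = 1  ← one
n=9: ⌈1120/153⌉−⌈1008/153⌉ = 8−7 = 1  ← one
positions of the first 8 ones: 0 1 2 4 5 6 8 9

0 1 2 4 5 6 8 9


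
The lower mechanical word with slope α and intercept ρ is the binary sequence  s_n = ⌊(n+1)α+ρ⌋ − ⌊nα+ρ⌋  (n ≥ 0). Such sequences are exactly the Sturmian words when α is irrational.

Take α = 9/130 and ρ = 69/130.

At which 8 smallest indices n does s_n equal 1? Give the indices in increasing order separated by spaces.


n=0: ⌊78/130⌋−⌊69/130⌋ = 0−0 = 0
n=1: ⌊87/130⌋−⌊78/130⌋ = 0−0 = 0
  …
n=6: ⌊132/130⌋−⌊123/130⌋ = 1−0 = 1  ← one
n=7: ⌊141/130⌋−⌊132/130⌋ = 1−1 = 0
n=8: ⌊150/130⌋−⌊141/130⌋ = 1−1 = 0
  …
n=21: ⌊267/130⌋−⌊258/130⌋ = 2−1 = 1  ← one
n=22: ⌊276/130⌋−⌊267/130⌋ = 2−2 = 0
n=23: ⌊285/130⌋−⌊276/130⌋ = 2−2 = 0
  …
n=35: ⌊393/130⌋−⌊384/130⌋ = 3−2 = 1  ← one
n=36: ⌊402/130⌋−⌊393/130⌋ = 3−3 = 0
n=37: ⌊411/130⌋−⌊402/130⌋ = 3−3 = 0
  …
n=50: ⌊528/130⌋−⌊519/130⌋ = 4−3 = 1  ← one
n=51: ⌊537/130⌋−⌊528/130⌋ = 4−4 = 0
n=52: ⌊546/130⌋−⌊537/130⌋ = 4−4 = 0
  …
n=64: ⌊654/130⌋−⌊645/130⌋ = 5−4 = 1  ← one
n=65: ⌊663/130⌋−⌊654/130⌋ = 5−5 = 0
n=66: ⌊672/130⌋−⌊663/130⌋ = 5−5 = 0
  …
n=78: ⌊780/130⌋−⌊771/130⌋ = 6−5 = 1  ← one
n=79: ⌊789/130⌋−⌊780/130⌋ = 6−6 = 0
n=80: ⌊798/130⌋−⌊789/130⌋ = 6−6 = 0
  …
n=93: ⌊915/130⌋−⌊906/130⌋ = 7−6 = 1  ← one
n=94: ⌊924/130⌋−⌊915/130⌋ = 7−7 = 0
n=95: ⌊933/130⌋−⌊924/130⌋ = 7−7 = 0
  …
n=107: ⌊1041/130⌋−⌊1032/130⌋ = 8−7 = 1  ← one
positions of the first 8 ones: 6 21 35 50 64 78 93 107

6 21 35 50 64 78 93 107


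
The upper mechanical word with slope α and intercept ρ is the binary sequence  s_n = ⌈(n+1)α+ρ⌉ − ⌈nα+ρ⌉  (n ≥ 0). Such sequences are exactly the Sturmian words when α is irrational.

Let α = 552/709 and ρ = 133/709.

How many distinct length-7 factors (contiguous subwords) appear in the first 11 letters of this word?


t_n = ⌈(n·552+133)/709⌉ for n = 0 … 11:
  n=0…9: ⌈133/709⌉=1 ⌈685/709⌉=1 ⌈1237/709⌉=2 ⌈1789/709⌉=3 ⌈2341/709⌉=4 ⌈2893/709⌉=5 ⌈3445/709⌉=5 ⌈3997/709⌉=6 ⌈4549/709⌉=7 ⌈5101/709⌉=8
  n=10…11: ⌈5653/709⌉=8 ⌈6205/709⌉=9
s_n = t_(n+1) − t_n for n = 0 … 10 gives
prefix = 01111011101
slide a length-7 window over [0..6] … [4..10] (5 windows); first occurrence of each distinct factor:
  [  0..  6] 0111101
  [  1..  7] 1111011
  [  2..  8] 1110111
  [  3..  9] 1101110
  [  4.. 10] 1011101
distinct factors: {0111101, 1011101, 1101110, 1110111, 1111011}
count = 5  (Sturmian bound for length 7 is 8)

5


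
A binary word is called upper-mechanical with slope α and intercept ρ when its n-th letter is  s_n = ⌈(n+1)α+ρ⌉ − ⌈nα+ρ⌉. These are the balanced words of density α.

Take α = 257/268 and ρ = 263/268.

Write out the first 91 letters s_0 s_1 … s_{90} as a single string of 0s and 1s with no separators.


1111111111111111111111101111111111111111111111110111111111111111111111110111111111111111111

n=0: ⌈(1·257+263)/268⌉ − ⌈(0·257+263)/268⌉ = ⌈520/268⌉ − ⌈263/268⌉ = 2 − 1 = 1
n=1: ⌈(2·257+263)/268⌉ − ⌈(1·257+263)/268⌉ = ⌈777/268⌉ − ⌈520/268⌉ = 3 − 2 = 1
n=2: ⌈(3·257+263)/268⌉ − ⌈(2·257+263)/268⌉ = ⌈1034/268⌉ − ⌈777/268⌉ = 4 − 3 = 1
n=3: ⌈(4·257+263)/268⌉ − ⌈(3·257+263)/268⌉ = ⌈1291/268⌉ − ⌈1034/268⌉ = 5 − 4 = 1
n=4: ⌈(5·257+263)/268⌉ − ⌈(4·257+263)/268⌉ = ⌈1548/268⌉ − ⌈1291/268⌉ = 6 − 5 = 1
n=5: ⌈(6·257+263)/268⌉ − ⌈(5·257+263)/268⌉ = ⌈1805/268⌉ − ⌈1548/268⌉ = 7 − 6 = 1
n=6: ⌈(7·257+263)/268⌉ − ⌈(6·257+263)/268⌉ = ⌈2062/268⌉ − ⌈1805/268⌉ = 8 − 7 = 1
n=7: ⌈(8·257+263)/268⌉ − ⌈(7·257+263)/268⌉ = ⌈2319/268⌉ − ⌈2062/268⌉ = 9 − 8 = 1
n=8: ⌈(9·257+263)/268⌉ − ⌈(8·257+263)/268⌉ = ⌈2576/268⌉ − ⌈2319/268⌉ = 10 − 9 = 1
n=9: ⌈(10·257+263)/268⌉ − ⌈(9·257+263)/268⌉ = ⌈2833/268⌉ − ⌈2576/268⌉ = 11 − 10 = 1
n=10: ⌈(11·257+263)/268⌉ − ⌈(10·257+263)/268⌉ = ⌈3090/268⌉ − ⌈2833/268⌉ = 12 − 11 = 1
n=11: ⌈(12·257+263)/268⌉ − ⌈(11·257+263)/268⌉ = ⌈3347/268⌉ − ⌈3090/268⌉ = 13 − 12 = 1
n=12: ⌈(13·257+263)/268⌉ − ⌈(12·257+263)/268⌉ = ⌈3604/268⌉ − ⌈3347/268⌉ = 14 − 13 = 1
n=13: ⌈(14·257+263)/268⌉ − ⌈(13·257+263)/268⌉ = ⌈3861/268⌉ − ⌈3604/268⌉ = 15 − 14 = 1
n=14: ⌈(15·257+263)/268⌉ − ⌈(14·257+263)/268⌉ = ⌈4118/268⌉ − ⌈3861/268⌉ = 16 − 15 = 1
n=15: ⌈(16·257+263)/268⌉ − ⌈(15·257+263)/268⌉ = ⌈4375/268⌉ − ⌈4118/268⌉ = 17 − 16 = 1
n=16: ⌈(17·257+263)/268⌉ − ⌈(16·257+263)/268⌉ = ⌈4632/268⌉ − ⌈4375/268⌉ = 18 − 17 = 1
n=17: ⌈(18·257+263)/268⌉ − ⌈(17·257+263)/268⌉ = ⌈4889/268⌉ − ⌈4632/268⌉ = 19 − 18 = 1
n=18: ⌈(19·257+263)/268⌉ − ⌈(18·257+263)/268⌉ = ⌈5146/268⌉ − ⌈4889/268⌉ = 20 − 19 = 1
n=19: ⌈(20·257+263)/268⌉ − ⌈(19·257+263)/268⌉ = ⌈5403/268⌉ − ⌈5146/268⌉ = 21 − 20 = 1
n=20: ⌈(21·257+263)/268⌉ − ⌈(20·257+263)/268⌉ = ⌈5660/268⌉ − ⌈5403/268⌉ = 22 − 21 = 1
n=21: ⌈(22·257+263)/268⌉ − ⌈(21·257+263)/268⌉ = ⌈5917/268⌉ − ⌈5660/268⌉ = 23 − 22 = 1
n=22: ⌈(23·257+263)/268⌉ − ⌈(22·257+263)/268⌉ = ⌈6174/268⌉ − ⌈5917/268⌉ = 24 − 23 = 1
n=23: ⌈(24·257+263)/268⌉ − ⌈(23·257+263)/268⌉ = ⌈6431/268⌉ − ⌈6174/268⌉ = 24 − 24 = 0
n=24: ⌈(25·257+263)/268⌉ − ⌈(24·257+263)/268⌉ = ⌈6688/268⌉ − ⌈6431/268⌉ = 25 − 24 = 1
n=25: ⌈(26·257+263)/268⌉ − ⌈(25·257+263)/268⌉ = ⌈6945/268⌉ − ⌈6688/268⌉ = 26 − 25 = 1
n=26: ⌈(27·257+263)/268⌉ − ⌈(26·257+263)/268⌉ = ⌈7202/268⌉ − ⌈6945/268⌉ = 27 − 26 = 1
n=27: ⌈(28·257+263)/268⌉ − ⌈(27·257+263)/268⌉ = ⌈7459/268⌉ − ⌈7202/268⌉ = 28 − 27 = 1
n=28: ⌈(29·257+263)/268⌉ − ⌈(28·257+263)/268⌉ = ⌈7716/268⌉ − ⌈7459/268⌉ = 29 − 28 = 1
n=29: ⌈(30·257+263)/268⌉ − ⌈(29·257+263)/268⌉ = ⌈7973/268⌉ − ⌈7716/268⌉ = 30 − 29 = 1
n=30: ⌈(31·257+263)/268⌉ − ⌈(30·257+263)/268⌉ = ⌈8230/268⌉ − ⌈7973/268⌉ = 31 − 30 = 1
n=31: ⌈(32·257+263)/268⌉ − ⌈(31·257+263)/268⌉ = ⌈8487/268⌉ − ⌈8230/268⌉ = 32 − 31 = 1
n=32: ⌈(33·257+263)/268⌉ − ⌈(32·257+263)/268⌉ = ⌈8744/268⌉ − ⌈8487/268⌉ = 33 − 32 = 1
n=33: ⌈(34·257+263)/268⌉ − ⌈(33·257+263)/268⌉ = ⌈9001/268⌉ − ⌈8744/268⌉ = 34 − 33 = 1
n=34: ⌈(35·257+263)/268⌉ − ⌈(34·257+263)/268⌉ = ⌈9258/268⌉ − ⌈9001/268⌉ = 35 − 34 = 1
n=35: ⌈(36·257+263)/268⌉ − ⌈(35·257+263)/268⌉ = ⌈9515/268⌉ − ⌈9258/268⌉ = 36 − 35 = 1
n=36: ⌈(37·257+263)/268⌉ − ⌈(36·257+263)/268⌉ = ⌈9772/268⌉ − ⌈9515/268⌉ = 37 − 36 = 1
n=37: ⌈(38·257+263)/268⌉ − ⌈(37·257+263)/268⌉ = ⌈10029/268⌉ − ⌈9772/268⌉ = 38 − 37 = 1
n=38: ⌈(39·257+263)/268⌉ − ⌈(38·257+263)/268⌉ = ⌈10286/268⌉ − ⌈10029/268⌉ = 39 − 38 = 1
n=39: ⌈(40·257+263)/268⌉ − ⌈(39·257+263)/268⌉ = ⌈10543/268⌉ − ⌈10286/268⌉ = 40 − 39 = 1
n=40: ⌈(41·257+263)/268⌉ − ⌈(40·257+263)/268⌉ = ⌈10800/268⌉ − ⌈10543/268⌉ = 41 − 40 = 1
n=41: ⌈(42·257+263)/268⌉ − ⌈(41·257+263)/268⌉ = ⌈11057/268⌉ − ⌈10800/268⌉ = 42 − 41 = 1
n=42: ⌈(43·257+263)/268⌉ − ⌈(42·257+263)/268⌉ = ⌈11314/268⌉ − ⌈11057/268⌉ = 43 − 42 = 1
n=43: ⌈(44·257+263)/268⌉ − ⌈(43·257+263)/268⌉ = ⌈11571/268⌉ − ⌈11314/268⌉ = 44 − 43 = 1
n=44: ⌈(45·257+263)/268⌉ − ⌈(44·257+263)/268⌉ = ⌈11828/268⌉ − ⌈11571/268⌉ = 45 − 44 = 1
n=45: ⌈(46·257+263)/268⌉ − ⌈(45·257+263)/268⌉ = ⌈12085/268⌉ − ⌈11828/268⌉ = 46 − 45 = 1
n=46: ⌈(47·257+263)/268⌉ − ⌈(46·257+263)/268⌉ = ⌈12342/268⌉ − ⌈12085/268⌉ = 47 − 46 = 1
n=47: ⌈(48·257+263)/268⌉ − ⌈(47·257+263)/268⌉ = ⌈12599/268⌉ − ⌈12342/268⌉ = 48 − 47 = 1
n=48: ⌈(49·257+263)/268⌉ − ⌈(48·257+263)/268⌉ = ⌈12856/268⌉ − ⌈12599/268⌉ = 48 − 48 = 0
n=49: ⌈(50·257+263)/268⌉ − ⌈(49·257+263)/268⌉ = ⌈13113/268⌉ − ⌈12856/268⌉ = 49 − 48 = 1
n=50: ⌈(51·257+263)/268⌉ − ⌈(50·257+263)/268⌉ = ⌈13370/268⌉ − ⌈13113/268⌉ = 50 − 49 = 1
n=51: ⌈(52·257+263)/268⌉ − ⌈(51·257+263)/268⌉ = ⌈13627/268⌉ − ⌈13370/268⌉ = 51 − 50 = 1
n=52: ⌈(53·257+263)/268⌉ − ⌈(52·257+263)/268⌉ = ⌈13884/268⌉ − ⌈13627/268⌉ = 52 − 51 = 1
n=53: ⌈(54·257+263)/268⌉ − ⌈(53·257+263)/268⌉ = ⌈14141/268⌉ − ⌈13884/268⌉ = 53 − 52 = 1
n=54: ⌈(55·257+263)/268⌉ − ⌈(54·257+263)/268⌉ = ⌈14398/268⌉ − ⌈14141/268⌉ = 54 − 53 = 1
n=55: ⌈(56·257+263)/268⌉ − ⌈(55·257+263)/268⌉ = ⌈14655/268⌉ − ⌈14398/268⌉ = 55 − 54 = 1
n=56: ⌈(57·257+263)/268⌉ − ⌈(56·257+263)/268⌉ = ⌈14912/268⌉ − ⌈14655/268⌉ = 56 − 55 = 1
n=57: ⌈(58·257+263)/268⌉ − ⌈(57·257+263)/268⌉ = ⌈15169/268⌉ − ⌈14912/268⌉ = 57 − 56 = 1
n=58: ⌈(59·257+263)/268⌉ − ⌈(58·257+263)/268⌉ = ⌈15426/268⌉ − ⌈15169/268⌉ = 58 − 57 = 1
n=59: ⌈(60·257+263)/268⌉ − ⌈(59·257+263)/268⌉ = ⌈15683/268⌉ − ⌈15426/268⌉ = 59 − 58 = 1
n=60: ⌈(61·257+263)/268⌉ − ⌈(60·257+263)/268⌉ = ⌈15940/268⌉ − ⌈15683/268⌉ = 60 − 59 = 1
n=61: ⌈(62·257+263)/268⌉ − ⌈(61·257+263)/268⌉ = ⌈16197/268⌉ − ⌈15940/268⌉ = 61 − 60 = 1
n=62: ⌈(63·257+263)/268⌉ − ⌈(62·257+263)/268⌉ = ⌈16454/268⌉ − ⌈16197/268⌉ = 62 − 61 = 1
n=63: ⌈(64·257+263)/268⌉ − ⌈(63·257+263)/268⌉ = ⌈16711/268⌉ − ⌈16454/268⌉ = 63 − 62 = 1
n=64: ⌈(65·257+263)/268⌉ − ⌈(64·257+263)/268⌉ = ⌈16968/268⌉ − ⌈16711/268⌉ = 64 − 63 = 1
n=65: ⌈(66·257+263)/268⌉ − ⌈(65·257+263)/268⌉ = ⌈17225/268⌉ − ⌈16968/268⌉ = 65 − 64 = 1
n=66: ⌈(67·257+263)/268⌉ − ⌈(66·257+263)/268⌉ = ⌈17482/268⌉ − ⌈17225/268⌉ = 66 − 65 = 1
n=67: ⌈(68·257+263)/268⌉ − ⌈(67·257+263)/268⌉ = ⌈17739/268⌉ − ⌈17482/268⌉ = 67 − 66 = 1
n=68: ⌈(69·257+263)/268⌉ − ⌈(68·257+263)/268⌉ = ⌈17996/268⌉ − ⌈17739/268⌉ = 68 − 67 = 1
n=69: ⌈(70·257+263)/268⌉ − ⌈(69·257+263)/268⌉ = ⌈18253/268⌉ − ⌈17996/268⌉ = 69 − 68 = 1
n=70: ⌈(71·257+263)/268⌉ − ⌈(70·257+263)/268⌉ = ⌈18510/268⌉ − ⌈18253/268⌉ = 70 − 69 = 1
n=71: ⌈(72·257+263)/268⌉ − ⌈(71·257+263)/268⌉ = ⌈18767/268⌉ − ⌈18510/268⌉ = 71 − 70 = 1
n=72: ⌈(73·257+263)/268⌉ − ⌈(72·257+263)/268⌉ = ⌈19024/268⌉ − ⌈18767/268⌉ = 71 − 71 = 0
n=73: ⌈(74·257+263)/268⌉ − ⌈(73·257+263)/268⌉ = ⌈19281/268⌉ − ⌈19024/268⌉ = 72 − 71 = 1
n=74: ⌈(75·257+263)/268⌉ − ⌈(74·257+263)/268⌉ = ⌈19538/268⌉ − ⌈19281/268⌉ = 73 − 72 = 1
n=75: ⌈(76·257+263)/268⌉ − ⌈(75·257+263)/268⌉ = ⌈19795/268⌉ − ⌈19538/268⌉ = 74 − 73 = 1
n=76: ⌈(77·257+263)/268⌉ − ⌈(76·257+263)/268⌉ = ⌈20052/268⌉ − ⌈19795/268⌉ = 75 − 74 = 1
n=77: ⌈(78·257+263)/268⌉ − ⌈(77·257+263)/268⌉ = ⌈20309/268⌉ − ⌈20052/268⌉ = 76 − 75 = 1
n=78: ⌈(79·257+263)/268⌉ − ⌈(78·257+263)/268⌉ = ⌈20566/268⌉ − ⌈20309/268⌉ = 77 − 76 = 1
n=79: ⌈(80·257+263)/268⌉ − ⌈(79·257+263)/268⌉ = ⌈20823/268⌉ − ⌈20566/268⌉ = 78 − 77 = 1
n=80: ⌈(81·257+263)/268⌉ − ⌈(80·257+263)/268⌉ = ⌈21080/268⌉ − ⌈20823/268⌉ = 79 − 78 = 1
n=81: ⌈(82·257+263)/268⌉ − ⌈(81·257+263)/268⌉ = ⌈21337/268⌉ − ⌈21080/268⌉ = 80 − 79 = 1
n=82: ⌈(83·257+263)/268⌉ − ⌈(82·257+263)/268⌉ = ⌈21594/268⌉ − ⌈21337/268⌉ = 81 − 80 = 1
n=83: ⌈(84·257+263)/268⌉ − ⌈(83·257+263)/268⌉ = ⌈21851/268⌉ − ⌈21594/268⌉ = 82 − 81 = 1
n=84: ⌈(85·257+263)/268⌉ − ⌈(84·257+263)/268⌉ = ⌈22108/268⌉ − ⌈21851/268⌉ = 83 − 82 = 1
n=85: ⌈(86·257+263)/268⌉ − ⌈(85·257+263)/268⌉ = ⌈22365/268⌉ − ⌈22108/268⌉ = 84 − 83 = 1
n=86: ⌈(87·257+263)/268⌉ − ⌈(86·257+263)/268⌉ = ⌈22622/268⌉ − ⌈22365/268⌉ = 85 − 84 = 1
n=87: ⌈(88·257+263)/268⌉ − ⌈(87·257+263)/268⌉ = ⌈22879/268⌉ − ⌈22622/268⌉ = 86 − 85 = 1
n=88: ⌈(89·257+263)/268⌉ − ⌈(88·257+263)/268⌉ = ⌈23136/268⌉ − ⌈22879/268⌉ = 87 − 86 = 1
n=89: ⌈(90·257+263)/268⌉ − ⌈(89·257+263)/268⌉ = ⌈23393/268⌉ − ⌈23136/268⌉ = 88 − 87 = 1
n=90: ⌈(91·257+263)/268⌉ − ⌈(90·257+263)/268⌉ = ⌈23650/268⌉ − ⌈23393/268⌉ = 89 − 88 = 1


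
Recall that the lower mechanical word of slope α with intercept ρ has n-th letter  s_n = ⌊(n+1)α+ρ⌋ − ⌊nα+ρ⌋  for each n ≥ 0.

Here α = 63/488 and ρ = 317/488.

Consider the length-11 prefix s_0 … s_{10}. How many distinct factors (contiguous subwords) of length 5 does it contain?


5

t_n = ⌊(n·63+317)/488⌋ for n = 0 … 11:
  n=0…9: ⌊317/488⌋=0 ⌊380/488⌋=0 ⌊443/488⌋=0 ⌊506/488⌋=1 ⌊569/488⌋=1 ⌊632/488⌋=1 ⌊695/488⌋=1 ⌊758/488⌋=1 ⌊821/488⌋=1 ⌊884/488⌋=1
  n=10…11: ⌊947/488⌋=1 ⌊1010/488⌋=2
s_n = t_(n+1) − t_n for n = 0 … 10 gives
prefix = 00100000001
slide a length-5 window over [0..4] … [6..10] (7 windows); first occurrence of each distinct factor:
  [  0..  4] 00100
  [  1..  5] 01000
  [  2..  6] 10000
  [  3..  7] 00000
  [  6.. 10] 00001
  (the other 2 windows repeat one of these)
distinct factors: {00000, 00001, 00100, 01000, 10000}
count = 5  (Sturmian bound for length 5 is 6)


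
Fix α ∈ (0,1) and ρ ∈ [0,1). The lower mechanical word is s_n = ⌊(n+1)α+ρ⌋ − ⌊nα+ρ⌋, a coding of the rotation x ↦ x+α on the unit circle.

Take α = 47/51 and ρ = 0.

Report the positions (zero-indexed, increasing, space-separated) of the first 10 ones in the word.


n=0: ⌊47/51⌋−⌊0/51⌋ = 0−0 = 0
n=1: ⌊94/51⌋−⌊47/51⌋ = 1−0 = 1  ← one
n=2: ⌊141/51⌋−⌊94/51⌋ = 2−1 = 1  ← one
n=3: ⌊188/51⌋−⌊141/51⌋ = 3−2 = 1  ← one
n=4: ⌊235/51⌋−⌊188/51⌋ = 4−3 = 1  ← one
n=5: ⌊282/51⌋−⌊235/51⌋ = 5−4 = 1  ← one
n=6: ⌊329/51⌋−⌊282/51⌋ = 6−5 = 1  ← one
n=7: ⌊376/51⌋−⌊329/51⌋ = 7−6 = 1  ← one
n=8: ⌊423/51⌋−⌊376/51⌋ = 8−7 = 1  ← one
n=9: ⌊470/51⌋−⌊423/51⌋ = 9−8 = 1  ← one
n=10: ⌊517/51⌋−⌊470/51⌋ = 10−9 = 1  ← one
positions of the first 10 ones: 1 2 3 4 5 6 7 8 9 10

1 2 3 4 5 6 7 8 9 10


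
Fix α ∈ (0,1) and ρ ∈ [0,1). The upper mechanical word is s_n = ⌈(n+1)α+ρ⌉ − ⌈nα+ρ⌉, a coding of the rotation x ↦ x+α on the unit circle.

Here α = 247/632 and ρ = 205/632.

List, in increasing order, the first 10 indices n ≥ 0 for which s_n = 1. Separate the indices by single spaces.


1 4 6 9 11 14 17 19 22 24

n=0: ⌈452/632⌉−⌈205/632⌉ = 1−1 = 0
n=1: ⌈699/632⌉−⌈452/632⌉ = 2−1 = 1  ← one
n=2: ⌈946/632⌉−⌈699/632⌉ = 2−2 = 0
n=3: ⌈1193/632⌉−⌈946/632⌉ = 2−2 = 0
n=4: ⌈1440/632⌉−⌈1193/632⌉ = 3−2 = 1  ← one
n=5: ⌈1687/632⌉−⌈1440/632⌉ = 3−3 = 0
n=6: ⌈1934/632⌉−⌈1687/632⌉ = 4−3 = 1  ← one
n=7: ⌈2181/632⌉−⌈1934/632⌉ = 4−4 = 0
n=8: ⌈2428/632⌉−⌈2181/632⌉ = 4−4 = 0
n=9: ⌈2675/632⌉−⌈2428/632⌉ = 5−4 = 1  ← one
n=10: ⌈2922/632⌉−⌈2675/632⌉ = 5−5 = 0
n=11: ⌈3169/632⌉−⌈2922/632⌉ = 6−5 = 1  ← one
n=12: ⌈3416/632⌉−⌈3169/632⌉ = 6−6 = 0
n=13: ⌈3663/632⌉−⌈3416/632⌉ = 6−6 = 0
n=14: ⌈3910/632⌉−⌈3663/632⌉ = 7−6 = 1  ← one
n=15: ⌈4157/632⌉−⌈3910/632⌉ = 7−7 = 0
n=16: ⌈4404/632⌉−⌈4157/632⌉ = 7−7 = 0
n=17: ⌈4651/632⌉−⌈4404/632⌉ = 8−7 = 1  ← one
n=18: ⌈4898/632⌉−⌈4651/632⌉ = 8−8 = 0
n=19: ⌈5145/632⌉−⌈4898/632⌉ = 9−8 = 1  ← one
n=20: ⌈5392/632⌉−⌈5145/632⌉ = 9−9 = 0
n=21: ⌈5639/632⌉−⌈5392/632⌉ = 9−9 = 0
n=22: ⌈5886/632⌉−⌈5639/632⌉ = 10−9 = 1  ← one
n=23: ⌈6133/632⌉−⌈5886/632⌉ = 10−10 = 0
n=24: ⌈6380/632⌉−⌈6133/632⌉ = 11−10 = 1  ← one
positions of the first 10 ones: 1 4 6 9 11 14 17 19 22 24


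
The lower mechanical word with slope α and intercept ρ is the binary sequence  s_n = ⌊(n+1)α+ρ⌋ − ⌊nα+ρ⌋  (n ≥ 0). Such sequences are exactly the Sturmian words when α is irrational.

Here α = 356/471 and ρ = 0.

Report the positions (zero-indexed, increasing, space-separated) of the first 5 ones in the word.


1 2 3 5 6

n=0: ⌊356/471⌋−⌊0/471⌋ = 0−0 = 0
n=1: ⌊712/471⌋−⌊356/471⌋ = 1−0 = 1  ← one
n=2: ⌊1068/471⌋−⌊712/471⌋ = 2−1 = 1  ← one
n=3: ⌊1424/471⌋−⌊1068/471⌋ = 3−2 = 1  ← one
n=4: ⌊1780/471⌋−⌊1424/471⌋ = 3−3 = 0
n=5: ⌊2136/471⌋−⌊1780/471⌋ = 4−3 = 1  ← one
n=6: ⌊2492/471⌋−⌊2136/471⌋ = 5−4 = 1  ← one
positions of the first 5 ones: 1 2 3 5 6


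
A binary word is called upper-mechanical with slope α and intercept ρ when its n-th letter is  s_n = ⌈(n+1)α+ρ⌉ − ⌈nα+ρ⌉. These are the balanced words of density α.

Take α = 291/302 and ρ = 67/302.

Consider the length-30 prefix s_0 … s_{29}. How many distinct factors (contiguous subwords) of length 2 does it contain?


t_n = ⌈(n·291+67)/302⌉ for n = 0 … 30:
  n=0…9: ⌈67/302⌉=1 ⌈358/302⌉=2 ⌈649/302⌉=3 ⌈940/302⌉=4 ⌈1231/302⌉=5 ⌈1522/302⌉=6 ⌈1813/302⌉=7 ⌈2104/302⌉=7 ⌈2395/302⌉=8 ⌈2686/302⌉=9
  n=10…19: ⌈2977/302⌉=10 ⌈3268/302⌉=11 ⌈3559/302⌉=12 ⌈3850/302⌉=13 ⌈4141/302⌉=14 ⌈4432/302⌉=15 ⌈4723/302⌉=16 ⌈5014/302⌉=17 ⌈5305/302⌉=18 ⌈5596/302⌉=19
  n=20…29: ⌈5887/302⌉=20 ⌈6178/302⌉=21 ⌈6469/302⌉=22 ⌈6760/302⌉=23 ⌈7051/302⌉=24 ⌈7342/302⌉=25 ⌈7633/302⌉=26 ⌈7924/302⌉=27 ⌈8215/302⌉=28 ⌈8506/302⌉=29
  n=30: ⌈8797/302⌉=30
s_n = t_(n+1) − t_n for n = 0 … 29 gives
prefix = 111111011111111111111111111111
slide a length-2 window over [0..1] … [28..29] (29 windows); first occurrence of each distinct factor:
  [  0..  1] 11
  [  5..  6] 10
  [  6..  7] 01
  (the other 26 windows repeat one of these)
distinct factors: {01, 10, 11}
count = 3  (Sturmian bound for length 2 is 3)

3
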